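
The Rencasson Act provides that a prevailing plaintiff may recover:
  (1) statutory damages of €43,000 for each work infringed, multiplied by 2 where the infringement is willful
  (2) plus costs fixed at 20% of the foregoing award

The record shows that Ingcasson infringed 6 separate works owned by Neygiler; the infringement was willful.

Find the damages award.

Statutory damages: 6 × €43,000 = €258,000
Doubled: 2 × €258,000 = €516,000
Costs: 20% of €516,000 = €103,200
Award plus costs: €516,000 + €103,200 = €619,200

€619,200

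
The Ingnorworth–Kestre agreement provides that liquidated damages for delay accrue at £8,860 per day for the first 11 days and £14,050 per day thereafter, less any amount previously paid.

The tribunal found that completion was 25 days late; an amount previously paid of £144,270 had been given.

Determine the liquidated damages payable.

First 11 days: 11 × £8,860 = £97,460
Remaining days: (25 − 11) × £14,050 = £196,700
Accrued per-day damages: £97,460 + £196,700 = £294,160
Less amount previously paid: £294,160 − £144,270 = £149,890

£149,890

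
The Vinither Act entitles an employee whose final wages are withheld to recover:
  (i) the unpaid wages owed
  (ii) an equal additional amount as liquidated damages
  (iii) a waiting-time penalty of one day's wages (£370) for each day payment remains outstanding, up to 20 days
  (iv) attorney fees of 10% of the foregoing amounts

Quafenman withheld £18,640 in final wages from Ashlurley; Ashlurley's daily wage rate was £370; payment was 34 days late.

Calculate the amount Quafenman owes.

£49,148

Liquidated damages (equal amount): £18,640
Penalty days: min(34, 20) = 20
Waiting-time penalty: 20 × £370 = £7,400
Subtotal: £18,640 + £18,640 + £7,400 = £44,680
Attorney fees: 10% of £44,680 = £4,468
Total award: £44,680 + £4,468 = £49,148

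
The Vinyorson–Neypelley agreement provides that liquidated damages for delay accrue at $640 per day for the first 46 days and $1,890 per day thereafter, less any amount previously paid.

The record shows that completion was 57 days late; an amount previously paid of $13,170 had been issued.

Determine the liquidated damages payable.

First 46 days: 46 × $640 = $29,440
Remaining days: (57 − 46) × $1,890 = $20,790
Accrued per-day damages: $29,440 + $20,790 = $50,230
Less amount previously paid: $50,230 − $13,170 = $37,060

$37,060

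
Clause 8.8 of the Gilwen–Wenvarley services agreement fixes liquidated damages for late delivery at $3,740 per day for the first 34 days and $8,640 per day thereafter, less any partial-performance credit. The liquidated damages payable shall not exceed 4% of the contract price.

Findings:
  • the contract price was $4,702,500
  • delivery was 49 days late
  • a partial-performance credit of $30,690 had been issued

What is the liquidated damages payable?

$188,100

First 34 days: 34 × $3,740 = $127,160
Remaining days: (49 − 34) × $8,640 = $129,600
Accrued per-day damages: $127,160 + $129,600 = $256,760
Less partial-performance credit: $256,760 − $30,690 = $226,070
Cap: 4% of $4,702,500 = $188,100
Cap at $188,100: $226,070 exceeds the cap → $188,100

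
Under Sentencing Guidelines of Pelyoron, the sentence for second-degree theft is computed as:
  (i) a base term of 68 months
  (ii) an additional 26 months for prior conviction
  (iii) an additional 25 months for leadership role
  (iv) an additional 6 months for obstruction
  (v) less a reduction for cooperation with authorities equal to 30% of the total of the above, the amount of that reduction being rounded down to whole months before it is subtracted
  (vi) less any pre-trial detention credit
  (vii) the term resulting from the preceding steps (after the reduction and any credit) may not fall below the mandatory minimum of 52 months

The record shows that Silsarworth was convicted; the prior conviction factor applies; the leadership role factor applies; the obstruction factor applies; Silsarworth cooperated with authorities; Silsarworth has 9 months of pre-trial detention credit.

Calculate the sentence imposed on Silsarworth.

Sentence: 79 months

Prior conviction enhancement: +26 months
Leadership role enhancement: +25 months
Obstruction enhancement: +6 months
Adjusted term: 68 months + 26 months + 25 months + 6 months = 125 months
Cooperation with authorities reduction: 30% of 125 months = 37 months (rounded down)
After reduction: 125 − 37 = 88 months
Less pre-trial detention credit: 88 months − 9 months = 79 months
Minimum 52 months: 79 months meets the minimum, no increase.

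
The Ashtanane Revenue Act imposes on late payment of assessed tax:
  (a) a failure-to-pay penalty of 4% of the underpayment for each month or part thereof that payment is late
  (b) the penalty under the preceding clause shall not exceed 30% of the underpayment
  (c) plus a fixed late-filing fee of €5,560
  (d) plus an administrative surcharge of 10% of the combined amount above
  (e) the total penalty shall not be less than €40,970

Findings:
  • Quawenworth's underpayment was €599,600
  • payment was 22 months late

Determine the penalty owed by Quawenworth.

Accrued rate: 4% × 22 = 88%, capped at 30% → 30%
Failure-to-pay penalty: 30% of €599,600 = €179,880
Penalty before surcharge: €179,880 + €5,560 = €185,440
Administrative surcharge: 10% of €185,440 = €18,544
Total penalty: €185,440 + €18,544 = €203,984
Minimum €40,970: €203,984 meets the minimum, no increase.

Penalty: €203,984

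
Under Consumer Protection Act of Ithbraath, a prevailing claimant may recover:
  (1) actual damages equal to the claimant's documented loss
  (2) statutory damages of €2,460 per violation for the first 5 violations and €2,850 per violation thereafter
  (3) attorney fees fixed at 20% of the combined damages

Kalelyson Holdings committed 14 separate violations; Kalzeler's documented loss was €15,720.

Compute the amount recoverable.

€64,404

First 5 violations: 5 × €2,460 = €12,300
Remaining violations: (14 − 5) × €2,850 = €25,650
Statutory damages: €12,300 + €25,650 = €37,950
Combined damages: €15,720 + €37,950 = €53,670
Attorney fees: 20% of €53,670 = €10,734
Total recovery: €53,670 + €10,734 = €64,404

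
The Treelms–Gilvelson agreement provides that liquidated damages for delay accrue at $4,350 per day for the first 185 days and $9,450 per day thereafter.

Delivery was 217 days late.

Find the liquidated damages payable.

First 185 days: 185 × $4,350 = $804,750
Remaining days: (217 − 185) × $9,450 = $302,400
Accrued per-day damages: $804,750 + $302,400 = $1,107,150

$1,107,150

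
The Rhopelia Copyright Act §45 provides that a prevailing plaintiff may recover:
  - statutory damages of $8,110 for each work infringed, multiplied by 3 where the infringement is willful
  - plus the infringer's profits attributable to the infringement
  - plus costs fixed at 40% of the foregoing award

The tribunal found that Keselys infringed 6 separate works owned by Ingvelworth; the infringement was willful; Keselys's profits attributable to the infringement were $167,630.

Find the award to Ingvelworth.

Statutory damages: 6 × $8,110 = $48,660
Trebled: 3 × $48,660 = $145,980
Combined award: $145,980 + $167,630 = $313,610
Costs: 40% of $313,610 = $125,444
Award plus costs: $313,610 + $125,444 = $439,054

$439,054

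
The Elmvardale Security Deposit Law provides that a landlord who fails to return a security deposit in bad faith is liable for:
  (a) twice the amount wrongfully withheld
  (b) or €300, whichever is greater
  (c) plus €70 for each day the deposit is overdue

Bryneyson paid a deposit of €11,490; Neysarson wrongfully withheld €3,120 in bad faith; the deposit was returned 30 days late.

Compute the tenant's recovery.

€8,340

Doubled: 2 × €3,120 = €6,240
Minimum €300: €6,240 meets the minimum, no increase.
Late-return penalty: 30 × €70 = €2,100
Damages plus late penalty: €6,240 + €2,100 = €8,340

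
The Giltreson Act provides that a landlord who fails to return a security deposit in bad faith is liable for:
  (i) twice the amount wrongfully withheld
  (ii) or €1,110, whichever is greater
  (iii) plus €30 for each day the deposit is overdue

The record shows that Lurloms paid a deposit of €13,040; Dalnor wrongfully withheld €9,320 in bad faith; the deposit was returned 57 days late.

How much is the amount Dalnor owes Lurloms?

Doubled: 2 × €9,320 = €18,640
Minimum €1,110: €18,640 meets the minimum, no increase.
Late-return penalty: 57 × €30 = €1,710
Damages plus late penalty: €18,640 + €1,710 = €20,350

€20,350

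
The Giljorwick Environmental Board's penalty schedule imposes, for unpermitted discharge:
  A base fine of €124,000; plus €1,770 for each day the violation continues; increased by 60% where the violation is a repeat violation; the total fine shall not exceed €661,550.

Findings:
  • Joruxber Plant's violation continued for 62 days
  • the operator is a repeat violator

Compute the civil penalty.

Civil penalty: €373,984

Per-day component: 62 × €1,770 = €109,740
Base plus per-day: €124,000 + €109,740 = €233,740
Enhancement: 60% of €233,740 = €140,244
Enhanced fine: €233,740 + €140,244 = €373,984
Cap at €661,550: €373,984 is within the cap, no reduction.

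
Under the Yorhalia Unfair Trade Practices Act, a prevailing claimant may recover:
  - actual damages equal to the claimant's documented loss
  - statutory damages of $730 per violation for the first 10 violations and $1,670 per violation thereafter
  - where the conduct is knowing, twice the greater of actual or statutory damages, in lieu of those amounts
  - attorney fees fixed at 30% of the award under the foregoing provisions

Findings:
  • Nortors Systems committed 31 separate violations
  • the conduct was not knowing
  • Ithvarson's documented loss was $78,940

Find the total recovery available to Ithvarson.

First 10 violations: 10 × $730 = $7,300
Remaining violations: (31 − 10) × $1,670 = $35,070
Statutory damages: $7,300 + $35,070 = $42,370
Conduct not knowing: the in-lieu enhancement does not apply.
Actual plus statutory damages: $78,940 + $42,370 = $121,310
Attorney fees: 30% of $121,310 = $36,393
Total recovery: $121,310 + $36,393 = $157,703

Total recovery: $157,703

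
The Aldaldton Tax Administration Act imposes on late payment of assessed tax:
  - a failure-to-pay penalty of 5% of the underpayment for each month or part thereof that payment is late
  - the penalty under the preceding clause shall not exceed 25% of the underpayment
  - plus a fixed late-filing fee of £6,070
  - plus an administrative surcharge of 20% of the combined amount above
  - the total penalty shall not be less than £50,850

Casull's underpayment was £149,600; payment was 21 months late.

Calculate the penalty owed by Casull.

Penalty: £52,164

Accrued rate: 5% × 21 = 105%, capped at 25% → 25%
Failure-to-pay penalty: 25% of £149,600 = £37,400
Penalty before surcharge: £37,400 + £6,070 = £43,470
Administrative surcharge: 20% of £43,470 = £8,694
Total penalty: £43,470 + £8,694 = £52,164
Minimum £50,850: £52,164 meets the minimum, no increase.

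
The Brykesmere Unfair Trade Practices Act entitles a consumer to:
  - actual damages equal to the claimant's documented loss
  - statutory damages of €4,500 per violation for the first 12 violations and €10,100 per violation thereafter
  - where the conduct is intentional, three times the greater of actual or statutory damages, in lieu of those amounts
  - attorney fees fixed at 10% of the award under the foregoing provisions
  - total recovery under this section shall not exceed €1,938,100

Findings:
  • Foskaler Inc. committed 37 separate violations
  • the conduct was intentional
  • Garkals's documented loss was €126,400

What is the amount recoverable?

€1,011,450

First 12 violations: 12 × €4,500 = €54,000
Remaining violations: (37 − 12) × €10,100 = €252,500
Statutory damages: €54,000 + €252,500 = €306,500
Greater of actual damages (€126,400) or statutory damages (€306,500): €306,500
Trebled: 3 × €306,500 = €919,500
Attorney fees: 10% of €919,500 = €91,950
Total before cap: €919,500 + €91,950 = €1,011,450
Cap at €1,938,100: €1,011,450 is within the cap, no reduction.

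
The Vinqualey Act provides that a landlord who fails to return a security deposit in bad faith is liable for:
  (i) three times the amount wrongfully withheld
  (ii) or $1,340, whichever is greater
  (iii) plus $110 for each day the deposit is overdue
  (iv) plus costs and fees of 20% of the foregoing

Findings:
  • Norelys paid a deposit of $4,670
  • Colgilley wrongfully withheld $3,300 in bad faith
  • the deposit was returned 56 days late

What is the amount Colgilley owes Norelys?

$19,272

Trebled: 3 × $3,300 = $9,900
Minimum $1,340: $9,900 meets the minimum, no increase.
Late-return penalty: 56 × $110 = $6,160
Damages plus late penalty: $9,900 + $6,160 = $16,060
Costs and fees: 20% of $16,060 = $3,212
Total recovery: $16,060 + $3,212 = $19,272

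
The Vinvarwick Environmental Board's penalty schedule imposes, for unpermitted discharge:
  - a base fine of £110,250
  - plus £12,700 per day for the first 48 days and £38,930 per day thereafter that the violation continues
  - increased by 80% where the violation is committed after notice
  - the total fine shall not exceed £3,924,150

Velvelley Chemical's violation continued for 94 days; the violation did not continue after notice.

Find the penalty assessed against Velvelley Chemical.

Civil penalty: £2,510,630

First 48 days: 48 × £12,700 = £609,600
Remaining days: (94 − 48) × £38,930 = £1,790,780
Per-day component: £609,600 + £1,790,780 = £2,400,380
Base plus per-day: £110,250 + £2,400,380 = £2,510,630
The violation did not continue after notice: no 80% increase.
Cap at £3,924,150: £2,510,630 is within the cap, no reduction.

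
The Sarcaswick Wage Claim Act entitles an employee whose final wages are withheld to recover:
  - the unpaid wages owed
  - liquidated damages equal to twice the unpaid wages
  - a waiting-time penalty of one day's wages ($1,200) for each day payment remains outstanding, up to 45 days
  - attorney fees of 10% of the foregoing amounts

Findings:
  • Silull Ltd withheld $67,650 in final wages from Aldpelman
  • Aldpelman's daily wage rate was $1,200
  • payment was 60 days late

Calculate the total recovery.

Doubled: 2 × $67,650 = $135,300
Penalty days: min(60, 45) = 45
Waiting-time penalty: 45 × $1,200 = $54,000
Subtotal: $67,650 + $135,300 + $54,000 = $256,950
Attorney fees: 10% of $256,950 = $25,695
Total award: $256,950 + $25,695 = $282,645

$282,645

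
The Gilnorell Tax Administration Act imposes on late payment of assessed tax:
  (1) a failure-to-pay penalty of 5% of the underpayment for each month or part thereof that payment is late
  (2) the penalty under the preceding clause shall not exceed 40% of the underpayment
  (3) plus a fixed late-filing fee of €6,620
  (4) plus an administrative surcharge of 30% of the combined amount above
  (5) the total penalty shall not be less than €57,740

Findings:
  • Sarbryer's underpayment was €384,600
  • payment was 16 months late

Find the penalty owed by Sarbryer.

Accrued rate: 5% × 16 = 80%, capped at 40% → 40%
Failure-to-pay penalty: 40% of €384,600 = €153,840
Penalty before surcharge: €153,840 + €6,620 = €160,460
Administrative surcharge: 30% of €160,460 = €48,138
Total penalty: €160,460 + €48,138 = €208,598
Minimum €57,740: €208,598 meets the minimum, no increase.

€208,598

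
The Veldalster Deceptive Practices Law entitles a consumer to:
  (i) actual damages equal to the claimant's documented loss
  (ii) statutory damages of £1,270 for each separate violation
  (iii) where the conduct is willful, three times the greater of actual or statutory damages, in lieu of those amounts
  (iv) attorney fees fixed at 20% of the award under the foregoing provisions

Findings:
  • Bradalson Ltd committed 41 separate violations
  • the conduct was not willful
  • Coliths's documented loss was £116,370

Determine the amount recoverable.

Total recovery: £202,128

Statutory damages: 41 × £1,270 = £52,070
Conduct not willful: the in-lieu enhancement does not apply.
Actual plus statutory damages: £116,370 + £52,070 = £168,440
Attorney fees: 20% of £168,440 = £33,688
Total recovery: £168,440 + £33,688 = £202,128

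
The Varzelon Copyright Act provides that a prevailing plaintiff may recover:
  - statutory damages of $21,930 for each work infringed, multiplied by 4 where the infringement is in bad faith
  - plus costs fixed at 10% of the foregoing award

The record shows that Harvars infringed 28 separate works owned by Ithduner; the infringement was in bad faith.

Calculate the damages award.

Statutory damages: 28 × $21,930 = $614,040
Multiplied by 4: 4 × $614,040 = $2,456,160
Costs: 10% of $2,456,160 = $245,616
Award plus costs: $2,456,160 + $245,616 = $2,701,776

$2,701,776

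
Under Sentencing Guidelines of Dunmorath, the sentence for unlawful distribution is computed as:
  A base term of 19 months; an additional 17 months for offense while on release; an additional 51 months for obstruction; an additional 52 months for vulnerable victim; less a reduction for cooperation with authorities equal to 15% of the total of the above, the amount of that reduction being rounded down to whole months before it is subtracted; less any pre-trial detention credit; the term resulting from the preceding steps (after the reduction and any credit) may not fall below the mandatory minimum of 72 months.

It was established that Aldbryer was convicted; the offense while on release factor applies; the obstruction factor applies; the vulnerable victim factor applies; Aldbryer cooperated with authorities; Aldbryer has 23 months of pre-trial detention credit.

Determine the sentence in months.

Sentence: 96 months

Offense while on release enhancement: +17 months
Obstruction enhancement: +51 months
Vulnerable victim enhancement: +52 months
Adjusted term: 19 months + 17 months + 51 months + 52 months = 139 months
Cooperation with authorities reduction: 15% of 139 months = 20 months (rounded down)
After reduction: 139 − 20 = 119 months
Less pre-trial detention credit: 119 months − 23 months = 96 months
Minimum 72 months: 96 months meets the minimum, no increase.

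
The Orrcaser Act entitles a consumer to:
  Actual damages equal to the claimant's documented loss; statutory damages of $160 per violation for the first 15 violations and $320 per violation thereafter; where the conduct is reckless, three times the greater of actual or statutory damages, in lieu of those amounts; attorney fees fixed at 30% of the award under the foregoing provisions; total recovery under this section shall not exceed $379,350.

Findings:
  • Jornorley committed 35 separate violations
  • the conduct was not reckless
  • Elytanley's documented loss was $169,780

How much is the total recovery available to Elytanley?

First 15 violations: 15 × $160 = $2,400
Remaining violations: (35 − 15) × $320 = $6,400
Statutory damages: $2,400 + $6,400 = $8,800
Conduct not reckless: the in-lieu enhancement does not apply.
Actual plus statutory damages: $169,780 + $8,800 = $178,580
Attorney fees: 30% of $178,580 = $53,574
Total before cap: $178,580 + $53,574 = $232,154
Cap at $379,350: $232,154 is within the cap, no reduction.

$232,154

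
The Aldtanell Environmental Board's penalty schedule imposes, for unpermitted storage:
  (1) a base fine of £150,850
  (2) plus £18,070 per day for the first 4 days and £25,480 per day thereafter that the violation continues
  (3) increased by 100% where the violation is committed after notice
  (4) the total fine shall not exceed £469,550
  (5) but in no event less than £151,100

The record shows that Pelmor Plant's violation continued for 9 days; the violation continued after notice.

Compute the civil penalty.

Civil penalty: £469,550

First 4 days: 4 × £18,070 = £72,280
Remaining days: (9 − 4) × £25,480 = £127,400
Per-day component: £72,280 + £127,400 = £199,680
Base plus per-day: £150,850 + £199,680 = £350,530
Enhancement: 100% of £350,530 = £350,530
Enhanced fine: £350,530 + £350,530 = £701,060
Cap at £469,550: £701,060 exceeds the cap → £469,550
Minimum £151,100: £469,550 meets the minimum, no increase.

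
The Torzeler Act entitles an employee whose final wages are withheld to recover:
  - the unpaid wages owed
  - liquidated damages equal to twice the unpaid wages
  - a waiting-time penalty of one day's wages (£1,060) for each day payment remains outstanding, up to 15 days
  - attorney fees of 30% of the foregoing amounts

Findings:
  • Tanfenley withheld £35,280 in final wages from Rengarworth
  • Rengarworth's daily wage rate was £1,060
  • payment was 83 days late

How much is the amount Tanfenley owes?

Doubled: 2 × £35,280 = £70,560
Penalty days: min(83, 15) = 15
Waiting-time penalty: 15 × £1,060 = £15,900
Subtotal: £35,280 + £70,560 + £15,900 = £121,740
Attorney fees: 30% of £121,740 = £36,522
Total award: £121,740 + £36,522 = £158,262

Total award: £158,262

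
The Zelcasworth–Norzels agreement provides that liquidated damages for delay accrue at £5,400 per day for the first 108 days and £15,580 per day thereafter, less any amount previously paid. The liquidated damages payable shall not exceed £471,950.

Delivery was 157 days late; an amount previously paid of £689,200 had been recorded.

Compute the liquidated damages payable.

First 108 days: 108 × £5,400 = £583,200
Remaining days: (157 − 108) × £15,580 = £763,420
Accrued per-day damages: £583,200 + £763,420 = £1,346,620
Less amount previously paid: £1,346,620 − £689,200 = £657,420
Cap at £471,950: £657,420 exceeds the cap → £471,950

£471,950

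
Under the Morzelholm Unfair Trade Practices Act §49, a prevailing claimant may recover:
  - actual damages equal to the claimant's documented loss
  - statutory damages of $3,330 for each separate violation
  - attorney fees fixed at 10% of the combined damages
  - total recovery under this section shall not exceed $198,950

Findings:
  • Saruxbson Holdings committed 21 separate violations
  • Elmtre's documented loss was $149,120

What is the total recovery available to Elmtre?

Statutory damages: 21 × $3,330 = $69,930
Combined damages: $149,120 + $69,930 = $219,050
Attorney fees: 10% of $219,050 = $21,905
Total before cap: $219,050 + $21,905 = $240,955
Cap at $198,950: $240,955 exceeds the cap → $198,950

$198,950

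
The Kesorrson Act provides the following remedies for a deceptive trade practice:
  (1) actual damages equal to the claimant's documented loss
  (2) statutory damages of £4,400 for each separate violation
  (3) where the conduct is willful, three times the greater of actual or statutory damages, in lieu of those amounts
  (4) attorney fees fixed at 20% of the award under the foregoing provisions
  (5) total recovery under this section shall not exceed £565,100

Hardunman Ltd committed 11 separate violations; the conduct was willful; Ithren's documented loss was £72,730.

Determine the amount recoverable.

Statutory damages: 11 × £4,400 = £48,400
Greater of actual damages (£72,730) or statutory damages (£48,400): £72,730
Trebled: 3 × £72,730 = £218,190
Attorney fees: 20% of £218,190 = £43,638
Total before cap: £218,190 + £43,638 = £261,828
Cap at £565,100: £261,828 is within the cap, no reduction.

£261,828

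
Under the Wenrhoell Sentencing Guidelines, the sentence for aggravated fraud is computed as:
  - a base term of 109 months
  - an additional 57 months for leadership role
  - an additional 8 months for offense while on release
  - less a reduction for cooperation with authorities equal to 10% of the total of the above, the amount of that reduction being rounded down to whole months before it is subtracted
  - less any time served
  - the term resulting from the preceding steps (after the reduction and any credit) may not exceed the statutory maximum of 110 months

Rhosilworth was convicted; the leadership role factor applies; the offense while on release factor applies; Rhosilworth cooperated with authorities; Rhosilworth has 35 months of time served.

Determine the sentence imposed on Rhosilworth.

Sentence: 110 months

Leadership role enhancement: +57 months
Offense while on release enhancement: +8 months
Adjusted term: 109 months + 57 months + 8 months = 174 months
Cooperation with authorities reduction: 10% of 174 months = 17 months (rounded down)
After reduction: 174 − 17 = 157 months
Less time served: 157 months − 35 months = 122 months
Cap at 110 months: 122 months exceeds the cap → 110 months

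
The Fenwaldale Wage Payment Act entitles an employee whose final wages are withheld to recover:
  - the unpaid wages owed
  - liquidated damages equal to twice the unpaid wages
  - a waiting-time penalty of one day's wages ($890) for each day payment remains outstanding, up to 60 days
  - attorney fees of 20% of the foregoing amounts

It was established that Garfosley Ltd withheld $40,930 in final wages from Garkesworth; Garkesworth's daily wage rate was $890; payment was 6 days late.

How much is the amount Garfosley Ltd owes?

$153,756

Doubled: 2 × $40,930 = $81,860
Penalty days: min(6, 60) = 6
Waiting-time penalty: 6 × $890 = $5,340
Subtotal: $40,930 + $81,860 + $5,340 = $128,130
Attorney fees: 20% of $128,130 = $25,626
Total award: $128,130 + $25,626 = $153,756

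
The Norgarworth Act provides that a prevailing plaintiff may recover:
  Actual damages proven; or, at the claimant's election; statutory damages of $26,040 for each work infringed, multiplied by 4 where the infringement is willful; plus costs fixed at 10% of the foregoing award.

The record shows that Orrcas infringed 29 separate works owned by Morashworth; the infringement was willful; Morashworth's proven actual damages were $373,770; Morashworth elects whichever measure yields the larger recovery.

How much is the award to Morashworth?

Statutory damages: 29 × $26,040 = $755,160
Multiplied by 4: 4 × $755,160 = $3,020,640
Greater of actual damages ($373,770) or enhanced statutory damages ($3,020,640): $3,020,640
Costs: 10% of $3,020,640 = $302,064
Award plus costs: $3,020,640 + $302,064 = $3,322,704

$3,322,704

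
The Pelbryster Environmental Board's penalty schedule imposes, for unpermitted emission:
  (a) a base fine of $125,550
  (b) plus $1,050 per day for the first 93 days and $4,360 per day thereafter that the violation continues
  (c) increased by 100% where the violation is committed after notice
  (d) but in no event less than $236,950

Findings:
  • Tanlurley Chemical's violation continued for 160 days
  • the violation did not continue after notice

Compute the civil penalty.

$515,320

First 93 days: 93 × $1,050 = $97,650
Remaining days: (160 − 93) × $4,360 = $292,120
Per-day component: $97,650 + $292,120 = $389,770
Base plus per-day: $125,550 + $389,770 = $515,320
The violation did not continue after notice: no 100% increase.
Minimum $236,950: $515,320 meets the minimum, no increase.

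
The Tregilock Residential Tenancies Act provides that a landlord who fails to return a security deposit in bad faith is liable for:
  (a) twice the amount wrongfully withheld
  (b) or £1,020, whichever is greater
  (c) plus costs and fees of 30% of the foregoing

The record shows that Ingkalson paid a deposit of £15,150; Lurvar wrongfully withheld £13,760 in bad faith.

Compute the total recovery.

Doubled: 2 × £13,760 = £27,520
Minimum £1,020: £27,520 meets the minimum, no increase.
Costs and fees: 30% of £27,520 = £8,256
Total recovery: £27,520 + £8,256 = £35,776

Recovery: £35,776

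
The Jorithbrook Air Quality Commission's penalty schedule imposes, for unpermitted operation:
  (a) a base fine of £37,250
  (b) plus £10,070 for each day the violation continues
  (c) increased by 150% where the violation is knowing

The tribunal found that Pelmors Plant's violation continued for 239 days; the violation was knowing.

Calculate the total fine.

£6,109,950

Per-day component: 239 × £10,070 = £2,406,730
Base plus per-day: £37,250 + £2,406,730 = £2,443,980
Enhancement: 150% of £2,443,980 = £3,665,970
Enhanced fine: £2,443,980 + £3,665,970 = £6,109,950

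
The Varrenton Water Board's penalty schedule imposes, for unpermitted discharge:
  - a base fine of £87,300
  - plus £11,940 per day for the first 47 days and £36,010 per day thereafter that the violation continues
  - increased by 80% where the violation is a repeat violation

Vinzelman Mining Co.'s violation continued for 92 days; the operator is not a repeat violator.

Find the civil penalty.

First 47 days: 47 × £11,940 = £561,180
Remaining days: (92 − 47) × £36,010 = £1,620,450
Per-day component: £561,180 + £1,620,450 = £2,181,630
Base plus per-day: £87,300 + £2,181,630 = £2,268,930
The operator is not a repeat violator: no 80% increase.

£2,268,930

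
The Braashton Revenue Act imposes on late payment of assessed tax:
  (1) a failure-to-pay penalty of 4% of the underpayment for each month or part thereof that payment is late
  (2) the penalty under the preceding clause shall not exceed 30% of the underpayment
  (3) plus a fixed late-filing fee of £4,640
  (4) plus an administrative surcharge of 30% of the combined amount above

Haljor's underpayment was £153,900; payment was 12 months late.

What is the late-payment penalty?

Penalty: £66,053

Accrued rate: 4% × 12 = 48%, capped at 30% → 30%
Failure-to-pay penalty: 30% of £153,900 = £46,170
Penalty before surcharge: £46,170 + £4,640 = £50,810
Administrative surcharge: 30% of £50,810 = £15,243
Total penalty: £50,810 + £15,243 = £66,053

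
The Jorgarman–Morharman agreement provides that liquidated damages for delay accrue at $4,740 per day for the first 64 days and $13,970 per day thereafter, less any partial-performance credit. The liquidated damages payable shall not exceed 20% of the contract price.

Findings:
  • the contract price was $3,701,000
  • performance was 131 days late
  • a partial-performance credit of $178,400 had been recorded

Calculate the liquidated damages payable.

First 64 days: 64 × $4,740 = $303,360
Remaining days: (131 − 64) × $13,970 = $935,990
Accrued per-day damages: $303,360 + $935,990 = $1,239,350
Less partial-performance credit: $1,239,350 − $178,400 = $1,060,950
Cap: 20% of $3,701,000 = $740,200
Cap at $740,200: $1,060,950 exceeds the cap → $740,200

$740,200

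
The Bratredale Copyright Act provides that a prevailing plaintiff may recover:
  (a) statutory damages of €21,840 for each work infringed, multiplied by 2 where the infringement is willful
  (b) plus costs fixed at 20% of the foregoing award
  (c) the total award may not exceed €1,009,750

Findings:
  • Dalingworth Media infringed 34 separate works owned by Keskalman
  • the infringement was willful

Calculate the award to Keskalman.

€1,009,750

Statutory damages: 34 × €21,840 = €742,560
Doubled: 2 × €742,560 = €1,485,120
Costs: 20% of €1,485,120 = €297,024
Award plus costs: €1,485,120 + €297,024 = €1,782,144
Cap at €1,009,750: €1,782,144 exceeds the cap → €1,009,750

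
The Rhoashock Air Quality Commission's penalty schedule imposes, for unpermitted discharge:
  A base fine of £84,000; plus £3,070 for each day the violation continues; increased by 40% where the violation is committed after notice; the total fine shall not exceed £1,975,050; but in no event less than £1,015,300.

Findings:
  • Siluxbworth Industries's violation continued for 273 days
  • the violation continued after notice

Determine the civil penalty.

Per-day component: 273 × £3,070 = £838,110
Base plus per-day: £84,000 + £838,110 = £922,110
Enhancement: 40% of £922,110 = £368,844
Enhanced fine: £922,110 + £368,844 = £1,290,954
Cap at £1,975,050: £1,290,954 is within the cap, no reduction.
Minimum £1,015,300: £1,290,954 meets the minimum, no increase.

Civil penalty: £1,290,954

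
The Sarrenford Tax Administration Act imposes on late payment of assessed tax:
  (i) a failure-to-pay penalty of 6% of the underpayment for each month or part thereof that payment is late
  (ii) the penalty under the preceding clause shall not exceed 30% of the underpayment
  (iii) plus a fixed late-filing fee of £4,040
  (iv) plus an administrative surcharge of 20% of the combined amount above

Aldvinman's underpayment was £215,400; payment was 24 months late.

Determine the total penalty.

Penalty: £82,392

Accrued rate: 6% × 24 = 144%, capped at 30% → 30%
Failure-to-pay penalty: 30% of £215,400 = £64,620
Penalty before surcharge: £64,620 + £4,040 = £68,660
Administrative surcharge: 20% of £68,660 = £13,732
Total penalty: £68,660 + £13,732 = £82,392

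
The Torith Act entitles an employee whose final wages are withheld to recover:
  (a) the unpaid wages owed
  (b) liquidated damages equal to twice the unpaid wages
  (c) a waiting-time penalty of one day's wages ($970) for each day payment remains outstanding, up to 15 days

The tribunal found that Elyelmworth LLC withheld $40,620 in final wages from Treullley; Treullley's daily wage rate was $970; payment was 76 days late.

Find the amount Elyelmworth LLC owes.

$136,410

Doubled: 2 × $40,620 = $81,240
Penalty days: min(76, 15) = 15
Waiting-time penalty: 15 × $970 = $14,550
Total award: $40,620 + $81,240 + $14,550 = $136,410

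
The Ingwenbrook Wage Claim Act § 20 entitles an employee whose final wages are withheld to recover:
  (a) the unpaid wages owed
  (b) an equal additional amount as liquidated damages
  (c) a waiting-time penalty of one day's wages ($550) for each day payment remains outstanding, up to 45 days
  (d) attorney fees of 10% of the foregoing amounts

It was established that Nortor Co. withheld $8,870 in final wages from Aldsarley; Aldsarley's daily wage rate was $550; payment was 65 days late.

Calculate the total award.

$46,739

Liquidated damages (equal amount): $8,870
Penalty days: min(65, 45) = 45
Waiting-time penalty: 45 × $550 = $24,750
Subtotal: $8,870 + $8,870 + $24,750 = $42,490
Attorney fees: 10% of $42,490 = $4,249
Total award: $42,490 + $4,249 = $46,739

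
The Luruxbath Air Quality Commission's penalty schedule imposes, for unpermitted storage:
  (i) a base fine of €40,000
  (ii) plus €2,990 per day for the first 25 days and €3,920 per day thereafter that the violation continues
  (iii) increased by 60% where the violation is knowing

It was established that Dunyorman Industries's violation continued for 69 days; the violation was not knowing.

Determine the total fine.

First 25 days: 25 × €2,990 = €74,750
Remaining days: (69 − 25) × €3,920 = €172,480
Per-day component: €74,750 + €172,480 = €247,230
Base plus per-day: €40,000 + €247,230 = €287,230
The violation was not knowing: no 60% increase.

€287,230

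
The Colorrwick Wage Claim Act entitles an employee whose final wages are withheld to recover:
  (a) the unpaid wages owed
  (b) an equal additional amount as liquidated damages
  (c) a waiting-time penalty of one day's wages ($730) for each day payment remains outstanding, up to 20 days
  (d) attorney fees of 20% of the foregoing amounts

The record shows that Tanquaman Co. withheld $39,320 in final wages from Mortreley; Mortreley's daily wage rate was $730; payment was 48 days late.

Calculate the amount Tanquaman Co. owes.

Liquidated damages (equal amount): $39,320
Penalty days: min(48, 20) = 20
Waiting-time penalty: 20 × $730 = $14,600
Subtotal: $39,320 + $39,320 + $14,600 = $93,240
Attorney fees: 20% of $93,240 = $18,648
Total award: $93,240 + $18,648 = $111,888

$111,888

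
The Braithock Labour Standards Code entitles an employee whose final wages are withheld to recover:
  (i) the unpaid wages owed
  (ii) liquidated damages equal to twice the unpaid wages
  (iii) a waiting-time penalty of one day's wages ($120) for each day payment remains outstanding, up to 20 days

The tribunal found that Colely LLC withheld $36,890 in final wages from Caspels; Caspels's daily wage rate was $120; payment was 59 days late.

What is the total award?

Doubled: 2 × $36,890 = $73,780
Penalty days: min(59, 20) = 20
Waiting-time penalty: 20 × $120 = $2,400
Total award: $36,890 + $73,780 + $2,400 = $113,070

$113,070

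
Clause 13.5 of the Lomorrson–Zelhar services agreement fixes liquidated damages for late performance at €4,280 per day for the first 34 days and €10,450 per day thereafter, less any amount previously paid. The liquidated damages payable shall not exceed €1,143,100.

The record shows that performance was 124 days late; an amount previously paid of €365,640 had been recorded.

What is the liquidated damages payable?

€720,380

First 34 days: 34 × €4,280 = €145,520
Remaining days: (124 − 34) × €10,450 = €940,500
Accrued per-day damages: €145,520 + €940,500 = €1,086,020
Less amount previously paid: €1,086,020 − €365,640 = €720,380
Cap at €1,143,100: €720,380 is within the cap, no reduction.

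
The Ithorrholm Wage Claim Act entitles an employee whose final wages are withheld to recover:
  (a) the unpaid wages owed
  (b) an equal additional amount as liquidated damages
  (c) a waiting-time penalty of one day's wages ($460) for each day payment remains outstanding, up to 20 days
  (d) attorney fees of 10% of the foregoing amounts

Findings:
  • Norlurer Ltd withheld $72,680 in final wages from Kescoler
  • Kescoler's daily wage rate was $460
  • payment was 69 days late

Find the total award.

Total award: $170,016

Liquidated damages (equal amount): $72,680
Penalty days: min(69, 20) = 20
Waiting-time penalty: 20 × $460 = $9,200
Subtotal: $72,680 + $72,680 + $9,200 = $154,560
Attorney fees: 10% of $154,560 = $15,456
Total award: $154,560 + $15,456 = $170,016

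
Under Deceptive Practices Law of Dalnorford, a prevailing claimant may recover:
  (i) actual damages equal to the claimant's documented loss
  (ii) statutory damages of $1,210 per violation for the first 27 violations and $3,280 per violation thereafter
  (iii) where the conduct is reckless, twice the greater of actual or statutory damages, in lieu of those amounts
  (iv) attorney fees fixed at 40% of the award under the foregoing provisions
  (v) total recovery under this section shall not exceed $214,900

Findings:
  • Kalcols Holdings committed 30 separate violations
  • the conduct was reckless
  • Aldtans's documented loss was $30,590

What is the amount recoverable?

First 27 violations: 27 × $1,210 = $32,670
Remaining violations: (30 − 27) × $3,280 = $9,840
Statutory damages: $32,670 + $9,840 = $42,510
Greater of actual damages ($30,590) or statutory damages ($42,510): $42,510
Doubled: 2 × $42,510 = $85,020
Attorney fees: 40% of $85,020 = $34,008
Total before cap: $85,020 + $34,008 = $119,028
Cap at $214,900: $119,028 is within the cap, no reduction.

$119,028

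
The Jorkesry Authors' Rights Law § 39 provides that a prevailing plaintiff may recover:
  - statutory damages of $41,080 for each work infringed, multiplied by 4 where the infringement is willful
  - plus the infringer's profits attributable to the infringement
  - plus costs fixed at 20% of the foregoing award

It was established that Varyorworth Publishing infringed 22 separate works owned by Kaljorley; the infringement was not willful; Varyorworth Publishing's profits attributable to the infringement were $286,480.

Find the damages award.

Statutory damages: 22 × $41,080 = $903,760
Infringement not willful: no ×4 enhancement.
Combined award: $903,760 + $286,480 = $1,190,240
Costs: 20% of $1,190,240 = $238,048
Award plus costs: $1,190,240 + $238,048 = $1,428,288

$1,428,288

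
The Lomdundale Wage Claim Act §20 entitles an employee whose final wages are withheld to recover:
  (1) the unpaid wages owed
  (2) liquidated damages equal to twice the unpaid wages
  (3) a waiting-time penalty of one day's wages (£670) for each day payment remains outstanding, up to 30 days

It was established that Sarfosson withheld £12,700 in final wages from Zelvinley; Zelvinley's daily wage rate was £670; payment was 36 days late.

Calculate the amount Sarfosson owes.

£58,200

Doubled: 2 × £12,700 = £25,400
Penalty days: min(36, 30) = 30
Waiting-time penalty: 30 × £670 = £20,100
Total award: £12,700 + £25,400 + £20,100 = £58,200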